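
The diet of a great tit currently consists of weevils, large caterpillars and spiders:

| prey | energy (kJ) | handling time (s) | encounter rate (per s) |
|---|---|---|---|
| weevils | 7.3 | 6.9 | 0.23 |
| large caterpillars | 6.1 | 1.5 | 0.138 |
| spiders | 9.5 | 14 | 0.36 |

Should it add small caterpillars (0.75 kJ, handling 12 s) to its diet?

Current rate: (0.23×7.3 + 0.138×6.1 + 0.36×9.5)/(1 + 0.23×6.9 + 0.138×1.5 + 0.36×14) = 0.7583 kJ/s.
small caterpillars: E/h = 0.75/12 = 0.0625 kJ/s.
0.0625 < 0.7583, so adding small caterpillars would lower the average — exclude it.

No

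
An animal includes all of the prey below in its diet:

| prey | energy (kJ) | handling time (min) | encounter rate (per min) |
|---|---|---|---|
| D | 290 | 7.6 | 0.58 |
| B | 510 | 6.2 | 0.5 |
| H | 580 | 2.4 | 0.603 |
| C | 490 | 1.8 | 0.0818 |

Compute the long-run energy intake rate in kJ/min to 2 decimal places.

80.48 kJ/min

R = (0.58×290 + 0.5×510 + 0.603×580 + 0.0818×490) / (1 + 0.58×7.6 + 0.5×6.2 + 0.603×2.4 + 0.0818×1.8) = 813/10.1 = 80.48 kJ/min.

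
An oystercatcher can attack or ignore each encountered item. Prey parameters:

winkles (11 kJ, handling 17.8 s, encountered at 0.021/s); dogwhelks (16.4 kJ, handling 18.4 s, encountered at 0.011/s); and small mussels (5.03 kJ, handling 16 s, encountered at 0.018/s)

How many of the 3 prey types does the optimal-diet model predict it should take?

Rank by E/h (kJ/s): dogwhelks 0.891, winkles 0.618, small mussels 0.314. Include each in turn until the next type's E/h falls below the running intake rate.
Rate on top 1: 0.15. winkles: 0.618 > 0.15 → include.
Rate on top 2: 0.261. small mussels: 0.314 > 0.261 → include.
Optimal diet: dogwhelks, winkles, small mussels — 3 of 3 types.

3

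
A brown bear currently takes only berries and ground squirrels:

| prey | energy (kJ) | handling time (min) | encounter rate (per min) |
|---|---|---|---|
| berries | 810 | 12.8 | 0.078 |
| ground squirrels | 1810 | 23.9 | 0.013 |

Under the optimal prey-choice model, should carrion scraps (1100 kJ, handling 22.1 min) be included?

Yes

Current rate: (0.078×810 + 0.013×1810)/(1 + 0.078×12.8 + 0.013×23.9) = 37.55 kJ/min.
carrion scraps: E/h = 1100/22.1 = 49.77 kJ/min.
Since 49.77 > R, including carrion scraps increases the long-run rate.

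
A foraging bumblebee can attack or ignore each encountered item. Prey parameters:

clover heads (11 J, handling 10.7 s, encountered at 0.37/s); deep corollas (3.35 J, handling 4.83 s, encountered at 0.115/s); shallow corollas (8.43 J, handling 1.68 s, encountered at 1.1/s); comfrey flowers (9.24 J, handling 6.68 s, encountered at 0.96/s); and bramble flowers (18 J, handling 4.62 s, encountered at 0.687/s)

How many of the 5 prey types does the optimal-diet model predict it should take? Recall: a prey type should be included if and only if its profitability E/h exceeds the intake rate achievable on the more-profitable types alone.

E/h in descending order: shallow corollas 5.02, bramble flowers 3.9, comfrey flowers 1.38, clover heads 1.03, deep corollas 0.694 J/s. The optimal diet is the largest prefix of this list for which every included type satisfies E_i/h_i > R on the types above it.
Rate on top 1: 3.256. bramble flowers: 3.9 > 3.256 → include.
Rate on top 2: 3.593. comfrey flowers: 1.38 < 3.593 → exclude; stop.
Optimal diet: shallow corollas, bramble flowers — 2 of 5 types.

2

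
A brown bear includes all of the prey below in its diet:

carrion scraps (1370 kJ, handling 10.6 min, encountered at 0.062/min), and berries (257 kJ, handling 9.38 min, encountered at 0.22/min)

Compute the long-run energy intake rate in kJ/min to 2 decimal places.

R = Σλ_iE_i / (1 + Σλ_ih_i)
Numerator: 0.062×1370 + 0.22×257 = 141.5
Denominator: 1 + 0.062×10.6 + 0.22×9.38 = 3.721
R = 141.5/3.721 = 38.02 kJ/min

38.02 kJ/min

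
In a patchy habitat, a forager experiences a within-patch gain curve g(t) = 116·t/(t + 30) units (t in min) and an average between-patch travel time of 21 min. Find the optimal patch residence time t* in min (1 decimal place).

Optimal t* satisfies g'(t*) = g(t*)/(T + t*).
g'(t) = 116·30/(t + 30)². Setting 116·30/(t+30)² = 116t/[(t+30)(21+t)] gives 30(21+t) = t(t+30), so t² = 30×21 = 630.
t* = √630 = 25.1 min.

25.1 min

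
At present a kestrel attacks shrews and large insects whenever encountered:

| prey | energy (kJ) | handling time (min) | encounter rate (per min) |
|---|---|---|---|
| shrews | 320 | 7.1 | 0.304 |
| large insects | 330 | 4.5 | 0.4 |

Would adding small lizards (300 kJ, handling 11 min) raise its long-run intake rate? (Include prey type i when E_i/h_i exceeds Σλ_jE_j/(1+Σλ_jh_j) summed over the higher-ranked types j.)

On shrews and large insects alone, R = ΣλE/(1+Σλh) = 229.3/4.958 = 46.24 kJ/min.
small lizards: E/h = 300/11 = 27.27 kJ/min.
Since 27.27 < R, time spent handling small lizards is better spent searching.

No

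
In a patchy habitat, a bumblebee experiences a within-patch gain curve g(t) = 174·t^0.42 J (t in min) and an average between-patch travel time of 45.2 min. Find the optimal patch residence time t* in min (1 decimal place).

Maximise g(t)/(T+t): set derivative to zero → g'(t)(T+t) = g(t).
g'(t) = 0.42·174·t^-0.58. Setting 0.42·174·t^-0.58 = 174·t^0.42/(45.2+t) gives 0.42(45.2+t) = t, so 0.58·t = 0.42×45.2.
t* = 0.42×45.2/0.58 = 32.73 min.

32.7 min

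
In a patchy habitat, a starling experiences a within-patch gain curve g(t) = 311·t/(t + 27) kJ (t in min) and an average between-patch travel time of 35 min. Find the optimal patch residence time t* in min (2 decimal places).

By the marginal value theorem, leave when the instantaneous gain rate g'(t) equals the habitat-wide average g(t)/(T + t).
g'(t) = 311·27/(t + 27)². Setting 311·27/(t+27)² = 311t/[(t+27)(35+t)] gives 27(35+t) = t(t+27), so t² = 27×35 = 945.
t* = √945 = 30.74 min.

30.74 min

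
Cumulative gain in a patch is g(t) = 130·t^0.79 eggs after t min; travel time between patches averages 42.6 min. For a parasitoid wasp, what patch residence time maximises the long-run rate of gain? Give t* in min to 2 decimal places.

Maximise g(t)/(T+t): set derivative to zero → g'(t)(T+t) = g(t).
g'(t) = 0.79·130·t^-0.21. Setting 0.79·130·t^-0.21 = 130·t^0.79/(42.6+t) gives 0.79(42.6+t) = t, so 0.21·t = 0.79×42.6.
t* = 0.79×42.6/0.21 = 160.3 min.

160.26 min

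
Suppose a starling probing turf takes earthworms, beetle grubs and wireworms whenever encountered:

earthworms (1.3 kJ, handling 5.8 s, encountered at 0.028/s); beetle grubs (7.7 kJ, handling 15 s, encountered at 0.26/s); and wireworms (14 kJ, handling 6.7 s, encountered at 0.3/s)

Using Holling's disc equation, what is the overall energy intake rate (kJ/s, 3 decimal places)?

Energy encountered per unit search time: 0.028×1.3 + 0.26×7.7 + 0.3×14 = 6.238 kJ/s.
Handling time per unit search time: 0.028×5.8 + 0.26×15 + 0.3×6.7 = 6.072.
Rate = 6.238/(1 + 6.072) = 0.8821 kJ/s.

0.882 kJ/s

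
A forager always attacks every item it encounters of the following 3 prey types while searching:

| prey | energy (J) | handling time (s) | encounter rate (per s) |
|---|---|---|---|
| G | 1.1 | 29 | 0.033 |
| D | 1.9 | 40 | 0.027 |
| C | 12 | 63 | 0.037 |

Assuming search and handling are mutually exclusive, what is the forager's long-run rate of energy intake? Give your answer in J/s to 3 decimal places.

Energy encountered per unit search time: 0.033×1.1 + 0.027×1.9 + 0.037×12 = 0.5316 J/s.
Handling time per unit search time: 0.033×29 + 0.027×40 + 0.037×63 = 4.368.
Rate = 0.5316/(1 + 4.368) = 0.09903 J/s.

0.099 J/s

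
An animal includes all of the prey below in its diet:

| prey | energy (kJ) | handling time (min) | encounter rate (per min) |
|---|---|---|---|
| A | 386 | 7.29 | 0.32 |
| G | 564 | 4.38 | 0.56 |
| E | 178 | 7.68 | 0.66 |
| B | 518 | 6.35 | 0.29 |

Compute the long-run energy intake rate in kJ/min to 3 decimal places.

55.692 kJ/min

R = (0.32×386 + 0.56×564 + 0.66×178 + 0.29×518) / (1 + 0.32×7.29 + 0.56×4.38 + 0.66×7.68 + 0.29×6.35) = 707.1/12.7 = 55.69 kJ/min.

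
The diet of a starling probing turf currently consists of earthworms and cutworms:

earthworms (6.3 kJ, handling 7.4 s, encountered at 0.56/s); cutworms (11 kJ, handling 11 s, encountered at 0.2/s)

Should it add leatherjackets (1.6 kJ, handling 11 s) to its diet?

Current rate: (0.56×6.3 + 0.2×11)/(1 + 0.56×7.4 + 0.2×11) = 0.78 kJ/s.
leatherjackets: E/h = 1.6/11 = 0.1455 kJ/s.
0.1455 < 0.78, so adding leatherjackets would lower the average — exclude it.

No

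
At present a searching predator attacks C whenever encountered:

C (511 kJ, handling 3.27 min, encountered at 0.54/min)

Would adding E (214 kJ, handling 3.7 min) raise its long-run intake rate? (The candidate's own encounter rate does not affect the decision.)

Intake rate on the current diet: R = (0.54×511) / (1 + 0.54×3.27) = 275.9/2.766 = 99.77 kJ/min.
E: E/h = 214/3.7 = 57.84 kJ/min.
Since 57.84 < R, time spent handling E is better spent searching.

No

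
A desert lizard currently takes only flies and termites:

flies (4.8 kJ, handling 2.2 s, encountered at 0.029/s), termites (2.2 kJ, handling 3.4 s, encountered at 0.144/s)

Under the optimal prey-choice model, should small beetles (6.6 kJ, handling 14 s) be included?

Current rate: (0.029×4.8 + 0.144×2.2)/(1 + 0.029×2.2 + 0.144×3.4) = 0.2935 kJ/s.
small beetles: E/h = 6.6/14 = 0.4714 kJ/s.
0.4714 > 0.2935, so adding small beetles raises the average — include it.

Yes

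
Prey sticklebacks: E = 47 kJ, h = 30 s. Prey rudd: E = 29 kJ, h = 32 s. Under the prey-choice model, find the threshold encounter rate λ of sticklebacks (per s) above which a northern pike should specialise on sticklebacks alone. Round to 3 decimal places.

0.046 per s

At the threshold, the rate on sticklebacks alone equals the profitability of rudd: λ·47/(1 + λ·30) = 29/32 = 0.9062.
Rearranging, λ(47 − 0.9062×30) = 0.9062, so λ = 0.9062/19.81 = 0.04574 per s.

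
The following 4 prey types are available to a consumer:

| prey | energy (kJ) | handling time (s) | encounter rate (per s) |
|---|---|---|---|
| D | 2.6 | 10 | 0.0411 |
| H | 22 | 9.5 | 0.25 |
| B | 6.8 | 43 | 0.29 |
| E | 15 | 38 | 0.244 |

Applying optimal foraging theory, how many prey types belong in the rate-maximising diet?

1

Rank by E/h (kJ/s): H 2.32, E 0.395, D 0.26, B 0.158. Include each in turn until the next type's E/h falls below the running intake rate.
Rate on top 1: 1.63. E: 0.395 < 1.63 → exclude; stop.
Optimal diet: H — 1 of 4 types.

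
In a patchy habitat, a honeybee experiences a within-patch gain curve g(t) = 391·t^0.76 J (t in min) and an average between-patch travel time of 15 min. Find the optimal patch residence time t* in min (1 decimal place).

47.5 min

Optimal t* satisfies g'(t*) = g(t*)/(T + t*).
g'(t) = 0.76·391·t^-0.24. Setting 0.76·391·t^-0.24 = 391·t^0.76/(15+t) gives 0.76(15+t) = t, so 0.24·t = 0.76×15.
t* = 0.76×15/0.24 = 47.5 min.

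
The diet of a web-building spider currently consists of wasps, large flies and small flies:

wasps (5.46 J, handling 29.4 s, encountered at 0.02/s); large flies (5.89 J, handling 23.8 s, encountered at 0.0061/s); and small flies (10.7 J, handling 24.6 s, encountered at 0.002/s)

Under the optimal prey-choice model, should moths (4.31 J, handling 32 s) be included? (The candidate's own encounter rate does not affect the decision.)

Yes

On wasps, large flies and small flies alone, R = ΣλE/(1+Σλh) = 0.1665/1.782 = 0.09343 J/s.
moths: E/h = 4.31/32 = 0.1347 J/s.
Since 0.1347 > R, including moths increases the long-run rate.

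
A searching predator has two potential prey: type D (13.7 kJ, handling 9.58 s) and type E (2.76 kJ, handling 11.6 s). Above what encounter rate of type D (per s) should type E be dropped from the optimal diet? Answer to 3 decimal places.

0.021 per s

The zero-one rule: include type E iff E₂/h₂ > λE₁/(1+λh₁). Equality gives the switch point.
λE₁h₂ = E₂ + λE₂h₁ ⇒ λ = E₂/(E₁h₂ − E₂h₁) = 2.76/(158.9 − 26.44) = 0.02083 per s.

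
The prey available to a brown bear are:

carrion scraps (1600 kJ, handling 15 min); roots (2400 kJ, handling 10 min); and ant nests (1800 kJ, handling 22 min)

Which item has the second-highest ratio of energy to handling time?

carrion scraps

Profitability E/h (kJ/min): carrion scraps = 1600/15 = 107, roots = 2400/10 = 240, ant nests = 1800/22 = 81.8.
Ranked: roots > carrion scraps > ant nests.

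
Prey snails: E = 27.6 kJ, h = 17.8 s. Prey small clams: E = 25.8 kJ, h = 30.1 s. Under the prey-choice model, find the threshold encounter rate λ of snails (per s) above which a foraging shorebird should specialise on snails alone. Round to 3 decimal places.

At the threshold, the rate on snails alone equals the profitability of small clams: λ·27.6/(1 + λ·17.8) = 25.8/30.1 = 0.8571.
Rearranging, λ(27.6 − 0.8571×17.8) = 0.8571, so λ = 0.8571/12.34 = 0.06944 per s.

0.069 per s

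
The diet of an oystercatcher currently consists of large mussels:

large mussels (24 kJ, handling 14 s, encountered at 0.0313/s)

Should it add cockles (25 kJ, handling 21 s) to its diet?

Intake rate on the current diet: R = (0.0313×24) / (1 + 0.0313×14) = 0.7512/1.438 = 0.5223 kJ/s.
Profitability of cockles: 25/21 = 1.19 kJ/s.
1.19 > 0.5223, so adding cockles raises the average — include it.

Yes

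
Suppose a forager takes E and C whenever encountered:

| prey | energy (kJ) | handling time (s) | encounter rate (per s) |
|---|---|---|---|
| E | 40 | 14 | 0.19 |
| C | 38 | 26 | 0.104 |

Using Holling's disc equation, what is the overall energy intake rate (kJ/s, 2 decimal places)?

R = Σλ_iE_i / (1 + Σλ_ih_i)
Numerator: 0.19×40 + 0.104×38 = 11.55
Denominator: 1 + 0.19×14 + 0.104×26 = 6.364
R = 11.55/6.364 = 1.815 kJ/s

1.82 kJ/s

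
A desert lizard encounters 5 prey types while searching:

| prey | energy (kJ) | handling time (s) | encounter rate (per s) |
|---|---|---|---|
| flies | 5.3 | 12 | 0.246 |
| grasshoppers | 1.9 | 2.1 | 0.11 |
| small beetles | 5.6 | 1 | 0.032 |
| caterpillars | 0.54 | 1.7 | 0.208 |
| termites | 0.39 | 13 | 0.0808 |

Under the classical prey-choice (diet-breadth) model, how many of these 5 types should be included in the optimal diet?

Profitabilities (E/h, kJ/s): small beetles 5.6, grasshoppers 0.905, flies 0.442, caterpillars 0.318, termites 0.03. Add prey in this order while the next type's profitability exceeds the intake rate on those already taken.
Rate on top 1: 0.1736. grasshoppers: 0.905 > 0.1736 → include.
Rate on top 2: 0.3074. flies: 0.442 > 0.3074 → include.
Rate on top 3: 0.4014. caterpillars: 0.318 < 0.4014 → exclude; stop.
Optimal diet: small beetles, grasshoppers, flies — 3 of 5 types.

3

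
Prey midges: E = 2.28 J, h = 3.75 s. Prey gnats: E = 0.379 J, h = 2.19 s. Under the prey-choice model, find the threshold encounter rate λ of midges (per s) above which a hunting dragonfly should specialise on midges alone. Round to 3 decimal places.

0.106 per s

The zero-one rule: include gnats iff E₂/h₂ > λE₁/(1+λh₁). Equality gives the switch point.
λE₁h₂ = E₂ + λE₂h₁ ⇒ λ = E₂/(E₁h₂ − E₂h₁) = 0.379/(4.993 − 1.421) = 0.1061 per s.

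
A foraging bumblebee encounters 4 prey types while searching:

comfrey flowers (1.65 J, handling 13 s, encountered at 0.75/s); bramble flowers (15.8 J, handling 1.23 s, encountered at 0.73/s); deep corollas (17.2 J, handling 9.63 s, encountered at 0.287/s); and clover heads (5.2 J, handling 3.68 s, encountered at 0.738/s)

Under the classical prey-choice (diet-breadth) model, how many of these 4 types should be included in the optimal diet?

1

Profitabilities (E/h, J/s): bramble flowers 12.8, deep corollas 1.79, clover heads 1.41, comfrey flowers 0.127. Add prey in this order while the next type's profitability exceeds the intake rate on those already taken.
Rate on top 1: 6.077. deep corollas: 1.79 < 6.077 → exclude; stop.
Optimal diet: bramble flowers — 1 of 4 types.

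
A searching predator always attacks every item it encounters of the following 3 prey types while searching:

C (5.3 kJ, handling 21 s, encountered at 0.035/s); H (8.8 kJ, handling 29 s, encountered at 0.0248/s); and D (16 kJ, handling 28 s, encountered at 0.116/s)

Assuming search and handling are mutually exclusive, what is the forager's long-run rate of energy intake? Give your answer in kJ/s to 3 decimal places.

0.396 kJ/s

Energy encountered per unit search time: 0.035×5.3 + 0.0248×8.8 + 0.116×16 = 2.26 kJ/s.
Handling time per unit search time: 0.035×21 + 0.0248×29 + 0.116×28 = 4.702.
Rate = 2.26/(1 + 4.702) = 0.3963 kJ/s.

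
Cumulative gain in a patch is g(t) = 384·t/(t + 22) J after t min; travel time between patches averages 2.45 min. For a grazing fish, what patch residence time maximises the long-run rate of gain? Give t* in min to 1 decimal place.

7.3 min

Maximise g(t)/(T+t): set derivative to zero → g'(t)(T+t) = g(t).
g'(t) = 384·22/(t + 22)². Setting 384·22/(t+22)² = 384t/[(t+22)(2.45+t)] gives 22(2.45+t) = t(t+22), so t² = 22×2.45 = 53.9.
t* = √53.9 = 7.342 min.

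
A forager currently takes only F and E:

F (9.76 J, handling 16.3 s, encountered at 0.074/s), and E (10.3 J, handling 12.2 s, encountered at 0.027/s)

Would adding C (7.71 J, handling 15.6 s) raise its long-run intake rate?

Yes

Intake rate on the current diet: R = (0.074×9.76 + 0.027×10.3) / (1 + 0.074×16.3 + 0.027×12.2) = 1/2.536 = 0.3945 J/s.
C: E/h = 7.71/15.6 = 0.4942 J/s.
0.4942 > 0.3945, so adding C raises the average — include it.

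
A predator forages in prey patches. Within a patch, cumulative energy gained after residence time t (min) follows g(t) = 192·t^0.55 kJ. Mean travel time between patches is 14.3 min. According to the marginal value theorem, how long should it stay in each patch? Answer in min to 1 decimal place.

17.5 min

By the marginal value theorem, leave when the instantaneous gain rate g'(t) equals the habitat-wide average g(t)/(T + t).
g'(t) = 0.55·192·t^-0.45. Setting 0.55·192·t^-0.45 = 192·t^0.55/(14.3+t) gives 0.55(14.3+t) = t, so 0.45·t = 0.55×14.3.
t* = 0.55×14.3/0.45 = 17.48 min.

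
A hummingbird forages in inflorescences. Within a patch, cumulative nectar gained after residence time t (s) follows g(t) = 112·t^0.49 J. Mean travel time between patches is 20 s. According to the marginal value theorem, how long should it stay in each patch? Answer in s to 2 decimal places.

19.22 s

By the marginal value theorem, leave when the instantaneous gain rate g'(t) equals the habitat-wide average g(t)/(T + t).
g'(t) = 0.49·112·t^-0.51. Setting 0.49·112·t^-0.51 = 112·t^0.49/(20+t) gives 0.49(20+t) = t, so 0.51·t = 0.49×20.
t* = 0.49×20/0.51 = 19.22 s.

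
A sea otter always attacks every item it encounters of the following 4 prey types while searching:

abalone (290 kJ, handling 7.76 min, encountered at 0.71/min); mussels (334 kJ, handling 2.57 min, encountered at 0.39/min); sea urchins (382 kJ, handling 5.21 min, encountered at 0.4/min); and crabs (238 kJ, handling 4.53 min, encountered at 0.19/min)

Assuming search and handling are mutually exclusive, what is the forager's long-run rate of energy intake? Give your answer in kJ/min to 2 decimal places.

R = Σλ_iE_i / (1 + Σλ_ih_i)
Numerator: 0.71×290 + 0.39×334 + 0.4×382 + 0.19×238 = 534.2
Denominator: 1 + 0.71×7.76 + 0.39×2.57 + 0.4×5.21 + 0.19×4.53 = 10.46
R = 534.2/10.46 = 51.09 kJ/min

51.09 kJ/min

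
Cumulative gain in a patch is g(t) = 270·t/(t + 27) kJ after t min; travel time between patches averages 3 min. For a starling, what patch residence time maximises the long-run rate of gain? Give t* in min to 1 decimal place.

9.0 min

By the marginal value theorem, leave when the instantaneous gain rate g'(t) equals the habitat-wide average g(t)/(T + t).
g'(t) = 270·27/(t + 27)². Setting 270·27/(t+27)² = 270t/[(t+27)(3+t)] gives 27(3+t) = t(t+27), so t² = 27×3 = 81.
t* = √81 = 9 min.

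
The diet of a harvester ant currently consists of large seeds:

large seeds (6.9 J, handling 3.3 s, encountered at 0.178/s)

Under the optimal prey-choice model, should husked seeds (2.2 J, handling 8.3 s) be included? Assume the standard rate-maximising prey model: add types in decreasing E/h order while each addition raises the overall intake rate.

No

On large seeds alone, R = ΣλE/(1+Σλh) = 1.228/1.587 = 0.7737 J/s.
husked seeds: E/h = 2.2/8.3 = 0.2651 J/s.
Since 0.2651 < R, time spent handling husked seeds is better spent searching.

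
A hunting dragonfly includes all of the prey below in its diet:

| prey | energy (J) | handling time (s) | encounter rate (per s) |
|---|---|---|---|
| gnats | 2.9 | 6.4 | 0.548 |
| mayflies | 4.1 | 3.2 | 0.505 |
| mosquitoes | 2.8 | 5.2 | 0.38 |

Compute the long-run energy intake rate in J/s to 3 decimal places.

Energy encountered per unit search time: 0.548×2.9 + 0.505×4.1 + 0.38×2.8 = 4.724 J/s.
Handling time per unit search time: 0.548×6.4 + 0.505×3.2 + 0.38×5.2 = 7.099.
Rate = 4.724/(1 + 7.099) = 0.5832 J/s.

0.583 J/s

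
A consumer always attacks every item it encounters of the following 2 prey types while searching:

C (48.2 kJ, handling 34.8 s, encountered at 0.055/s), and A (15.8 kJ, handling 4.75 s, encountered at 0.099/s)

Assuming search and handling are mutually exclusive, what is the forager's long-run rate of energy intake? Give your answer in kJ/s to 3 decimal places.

R = (0.055×48.2 + 0.099×15.8) / (1 + 0.055×34.8 + 0.099×4.75) = 4.215/3.384 = 1.246 kJ/s.

1.246 kJ/s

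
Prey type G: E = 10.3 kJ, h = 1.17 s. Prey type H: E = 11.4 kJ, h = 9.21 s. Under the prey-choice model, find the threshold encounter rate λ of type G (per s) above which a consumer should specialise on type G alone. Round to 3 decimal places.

0.140 per s

Drop type H once their profitability E₂/h₂ falls below the rate achievable on type G alone: E₂/h₂ = λE₁/(1 + λh₁).
Solve for λ: λE₁h₂ = E₂(1 + λh₁) → λ(E₁h₂ − E₂h₁) = E₂ → λ = E₂/(E₁h₂ − E₂h₁).
λ = 11.4/(10.3×9.21 − 11.4×1.17) = 11.4/81.53 = 0.1398 per s.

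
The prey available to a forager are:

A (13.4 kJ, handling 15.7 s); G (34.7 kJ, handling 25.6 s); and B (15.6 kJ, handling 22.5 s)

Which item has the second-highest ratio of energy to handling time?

A

Profitability E/h (kJ/s): A = 13.4/15.7 = 0.854, G = 34.7/25.6 = 1.36, B = 15.6/22.5 = 0.693.
Ranked: G > A > B.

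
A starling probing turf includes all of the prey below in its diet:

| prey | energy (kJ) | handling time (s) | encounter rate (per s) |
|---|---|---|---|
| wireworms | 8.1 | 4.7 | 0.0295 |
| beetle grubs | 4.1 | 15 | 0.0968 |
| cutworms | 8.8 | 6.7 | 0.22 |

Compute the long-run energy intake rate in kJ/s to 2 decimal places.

R = (0.0295×8.1 + 0.0968×4.1 + 0.22×8.8) / (1 + 0.0295×4.7 + 0.0968×15 + 0.22×6.7) = 2.572/4.065 = 0.6327 kJ/s.

0.63 kJ/s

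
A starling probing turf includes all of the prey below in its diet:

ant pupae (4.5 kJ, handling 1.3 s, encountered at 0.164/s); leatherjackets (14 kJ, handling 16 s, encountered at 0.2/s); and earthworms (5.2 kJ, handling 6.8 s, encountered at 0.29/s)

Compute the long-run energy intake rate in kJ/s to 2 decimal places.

0.79 kJ/s

Energy encountered per unit search time: 0.164×4.5 + 0.2×14 + 0.29×5.2 = 5.046 kJ/s.
Handling time per unit search time: 0.164×1.3 + 0.2×16 + 0.29×6.8 = 5.385.
Rate = 5.046/(1 + 5.385) = 0.7903 kJ/s.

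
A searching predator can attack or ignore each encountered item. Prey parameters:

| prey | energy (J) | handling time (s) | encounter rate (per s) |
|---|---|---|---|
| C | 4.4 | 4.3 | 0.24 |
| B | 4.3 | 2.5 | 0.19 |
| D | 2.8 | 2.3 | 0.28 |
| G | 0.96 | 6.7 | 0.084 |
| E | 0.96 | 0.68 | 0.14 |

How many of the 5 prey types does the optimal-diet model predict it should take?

4

Rank by E/h (J/s): B 1.72, E 1.41, D 1.22, C 1.02, G 0.143. Include each in turn until the next type's E/h falls below the running intake rate.
Rate on top 1: 0.5539. E: 1.41 > 0.5539 → include.
Rate on top 2: 0.6059. D: 1.22 > 0.6059 → include.
Rate on top 3: 0.7838. C: 1.02 > 0.7838 → include.
Rate on top 4: 0.8599. G: 0.143 < 0.8599 → exclude; stop.
Optimal diet: B, E, D, C — 4 of 5 types.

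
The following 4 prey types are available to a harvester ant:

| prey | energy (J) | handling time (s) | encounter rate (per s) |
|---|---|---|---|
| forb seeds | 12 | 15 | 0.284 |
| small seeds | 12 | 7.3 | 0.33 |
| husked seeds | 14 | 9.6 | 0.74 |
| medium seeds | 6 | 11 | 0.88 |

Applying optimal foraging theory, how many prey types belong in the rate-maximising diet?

E/h in descending order: small seeds 1.64, husked seeds 1.46, forb seeds 0.8, medium seeds 0.545 J/s. The optimal diet is the largest prefix of this list for which every included type satisfies E_i/h_i > R on the types above it.
Rate on top 1: 1.162. husked seeds: 1.46 > 1.162 → include.
Rate on top 2: 1.362. forb seeds: 0.8 < 1.362 → exclude; stop.
Optimal diet: small seeds, husked seeds — 2 of 4 types.

2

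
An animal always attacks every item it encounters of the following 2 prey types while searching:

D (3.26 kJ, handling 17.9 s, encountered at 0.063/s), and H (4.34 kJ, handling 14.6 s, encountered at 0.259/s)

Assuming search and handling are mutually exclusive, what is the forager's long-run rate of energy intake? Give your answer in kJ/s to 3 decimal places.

R = (0.063×3.26 + 0.259×4.34) / (1 + 0.063×17.9 + 0.259×14.6) = 1.329/5.909 = 0.225 kJ/s.

0.225 kJ/s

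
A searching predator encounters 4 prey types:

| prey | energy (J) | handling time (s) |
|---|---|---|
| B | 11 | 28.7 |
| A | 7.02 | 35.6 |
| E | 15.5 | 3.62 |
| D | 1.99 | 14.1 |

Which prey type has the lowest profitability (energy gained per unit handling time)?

D

In descending order of E/h:
E: 15.5/3.62 = 4.28 J/s
B: 11/28.7 = 0.383 J/s
A: 7.02/35.6 = 0.197 J/s
D: 1.99/14.1 = 0.141 J/s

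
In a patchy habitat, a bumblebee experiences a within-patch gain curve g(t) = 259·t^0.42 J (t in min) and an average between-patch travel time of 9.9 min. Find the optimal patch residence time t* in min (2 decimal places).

By the marginal value theorem, leave when the instantaneous gain rate g'(t) equals the habitat-wide average g(t)/(T + t).
g'(t) = 0.42·259·t^-0.58. Setting 0.42·259·t^-0.58 = 259·t^0.42/(9.9+t) gives 0.42(9.9+t) = t, so 0.58·t = 0.42×9.9.
t* = 0.42×9.9/0.58 = 7.169 min.

7.17 min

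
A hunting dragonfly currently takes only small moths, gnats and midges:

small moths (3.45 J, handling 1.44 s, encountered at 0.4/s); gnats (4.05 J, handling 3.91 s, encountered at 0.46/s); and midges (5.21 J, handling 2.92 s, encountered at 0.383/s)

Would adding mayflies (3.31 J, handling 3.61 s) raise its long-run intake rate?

Intake rate on the current diet: R = (0.4×3.45 + 0.46×4.05 + 0.383×5.21) / (1 + 0.4×1.44 + 0.46×3.91 + 0.383×2.92) = 5.238/4.493 = 1.166 J/s.
Profitability of mayflies: 3.31/3.61 = 0.9169 J/s.
Since 0.9169 < R, time spent handling mayflies is better spent searching.

No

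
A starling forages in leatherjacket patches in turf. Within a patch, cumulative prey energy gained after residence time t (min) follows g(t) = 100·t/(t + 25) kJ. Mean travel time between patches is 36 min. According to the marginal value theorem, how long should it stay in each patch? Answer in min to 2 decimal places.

Maximise g(t)/(T+t): set derivative to zero → g'(t)(T+t) = g(t).
g'(t) = 100·25/(t + 25)². Setting 100·25/(t+25)² = 100t/[(t+25)(36+t)] gives 25(36+t) = t(t+25), so t² = 25×36 = 900.
t* = √900 = 30 min.

30.00 min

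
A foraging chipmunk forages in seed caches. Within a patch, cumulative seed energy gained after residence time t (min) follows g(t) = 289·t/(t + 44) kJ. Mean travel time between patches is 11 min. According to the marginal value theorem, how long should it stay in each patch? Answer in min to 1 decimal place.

Maximise g(t)/(T+t): set derivative to zero → g'(t)(T+t) = g(t).
g'(t) = 289·44/(t + 44)². Setting 289·44/(t+44)² = 289t/[(t+44)(11+t)] gives 44(11+t) = t(t+44), so t² = 44×11 = 484.
t* = √484 = 22 min.

22.0 min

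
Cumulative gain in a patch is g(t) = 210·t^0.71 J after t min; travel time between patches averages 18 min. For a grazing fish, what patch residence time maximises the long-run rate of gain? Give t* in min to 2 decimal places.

Optimal t* satisfies g'(t*) = g(t*)/(T + t*).
g'(t) = 0.71·210·t^-0.29. Setting 0.71·210·t^-0.29 = 210·t^0.71/(18+t) gives 0.71(18+t) = t, so 0.29·t = 0.71×18.
t* = 0.71×18/0.29 = 44.07 min.

44.07 min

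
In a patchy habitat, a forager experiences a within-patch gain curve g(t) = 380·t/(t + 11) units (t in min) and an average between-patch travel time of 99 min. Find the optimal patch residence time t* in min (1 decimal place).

33.0 min

By the marginal value theorem, leave when the instantaneous gain rate g'(t) equals the habitat-wide average g(t)/(T + t).
g'(t) = 380·11/(t + 11)². Setting 380·11/(t+11)² = 380t/[(t+11)(99+t)] gives 11(99+t) = t(t+11), so t² = 11×99 = 1089.
t* = √1089 = 33 min.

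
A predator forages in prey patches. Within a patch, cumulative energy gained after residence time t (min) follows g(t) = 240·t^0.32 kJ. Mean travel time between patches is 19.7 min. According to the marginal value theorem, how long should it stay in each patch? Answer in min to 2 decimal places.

9.27 min

Optimal t* satisfies g'(t*) = g(t*)/(T + t*).
g'(t) = 0.32·240·t^-0.68. Setting 0.32·240·t^-0.68 = 240·t^0.32/(19.7+t) gives 0.32(19.7+t) = t, so 0.68·t = 0.32×19.7.
t* = 0.32×19.7/0.68 = 9.271 min.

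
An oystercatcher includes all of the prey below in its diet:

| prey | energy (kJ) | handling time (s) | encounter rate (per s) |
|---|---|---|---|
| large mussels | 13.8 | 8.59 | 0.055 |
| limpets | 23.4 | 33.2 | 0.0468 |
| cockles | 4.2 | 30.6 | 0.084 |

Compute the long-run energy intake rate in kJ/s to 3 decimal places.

0.394 kJ/s

Energy encountered per unit search time: 0.055×13.8 + 0.0468×23.4 + 0.084×4.2 = 2.207 kJ/s.
Handling time per unit search time: 0.055×8.59 + 0.0468×33.2 + 0.084×30.6 = 4.597.
Rate = 2.207/(1 + 4.597) = 0.3943 kJ/s.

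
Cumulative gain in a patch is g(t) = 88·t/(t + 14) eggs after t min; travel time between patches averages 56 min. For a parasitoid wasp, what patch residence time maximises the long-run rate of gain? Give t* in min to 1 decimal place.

28.0 min

By the marginal value theorem, leave when the instantaneous gain rate g'(t) equals the habitat-wide average g(t)/(T + t).
g'(t) = 88·14/(t + 14)². Setting 88·14/(t+14)² = 88t/[(t+14)(56+t)] gives 14(56+t) = t(t+14), so t² = 14×56 = 784.
t* = √784 = 28 min.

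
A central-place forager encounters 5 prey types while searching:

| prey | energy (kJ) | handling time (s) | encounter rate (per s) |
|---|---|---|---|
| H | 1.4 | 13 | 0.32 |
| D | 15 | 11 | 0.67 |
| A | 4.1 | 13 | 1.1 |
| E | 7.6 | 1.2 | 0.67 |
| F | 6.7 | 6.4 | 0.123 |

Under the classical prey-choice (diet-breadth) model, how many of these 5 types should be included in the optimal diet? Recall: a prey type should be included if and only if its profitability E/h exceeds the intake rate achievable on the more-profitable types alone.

Rank by E/h (kJ/s): E 6.33, D 1.36, F 1.05, A 0.315, H 0.108. Include each in turn until the next type's E/h falls below the running intake rate.
Rate on top 1: 2.823. D: 1.36 < 2.823 → exclude; stop.
Optimal diet: E — 1 of 5 types.

1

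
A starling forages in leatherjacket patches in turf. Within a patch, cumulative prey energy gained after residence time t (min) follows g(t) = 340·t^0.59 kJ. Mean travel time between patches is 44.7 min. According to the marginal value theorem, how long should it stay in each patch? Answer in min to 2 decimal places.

Optimal t* satisfies g'(t*) = g(t*)/(T + t*).
g'(t) = 0.59·340·t^-0.41. Setting 0.59·340·t^-0.41 = 340·t^0.59/(44.7+t) gives 0.59(44.7+t) = t, so 0.41·t = 0.59×44.7.
t* = 0.59×44.7/0.41 = 64.32 min.

64.32 min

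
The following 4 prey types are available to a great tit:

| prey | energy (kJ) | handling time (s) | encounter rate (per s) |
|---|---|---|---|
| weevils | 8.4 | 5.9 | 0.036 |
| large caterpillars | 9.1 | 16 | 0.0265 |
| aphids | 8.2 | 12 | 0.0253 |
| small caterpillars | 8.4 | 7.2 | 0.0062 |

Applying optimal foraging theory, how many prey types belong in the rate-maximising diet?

4

E/h in descending order: weevils 1.42, small caterpillars 1.17, aphids 0.683, large caterpillars 0.569 kJ/s. The optimal diet is the largest prefix of this list for which every included type satisfies E_i/h_i > R on the types above it.
Rate on top 1: 0.2494. small caterpillars: 1.17 > 0.2494 → include.
Rate on top 2: 0.282. aphids: 0.683 > 0.282 → include.
Rate on top 3: 0.3601. large caterpillars: 0.569 > 0.3601 → include.
Optimal diet: weevils, small caterpillars, aphids, large caterpillars — 4 of 4 types.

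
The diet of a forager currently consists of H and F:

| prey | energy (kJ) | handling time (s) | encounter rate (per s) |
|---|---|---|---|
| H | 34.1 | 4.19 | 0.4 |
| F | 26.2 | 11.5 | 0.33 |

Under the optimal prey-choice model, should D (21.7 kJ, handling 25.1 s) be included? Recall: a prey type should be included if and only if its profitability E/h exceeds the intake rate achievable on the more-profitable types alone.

No

On H and F alone, R = ΣλE/(1+Σλh) = 22.29/6.471 = 3.444 kJ/s.
Profitability of D: 21.7/25.1 = 0.8645 kJ/s.
0.8645 < 3.444, so adding D would lower the average — exclude it.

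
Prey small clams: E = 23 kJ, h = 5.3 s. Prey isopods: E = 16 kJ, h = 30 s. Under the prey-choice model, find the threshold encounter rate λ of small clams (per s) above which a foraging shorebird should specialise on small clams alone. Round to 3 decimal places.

0.026 per s

Drop isopods once their profitability E₂/h₂ falls below the rate achievable on small clams alone: E₂/h₂ = λE₁/(1 + λh₁).
Solve for λ: λE₁h₂ = E₂(1 + λh₁) → λ(E₁h₂ − E₂h₁) = E₂ → λ = E₂/(E₁h₂ − E₂h₁).
λ = 16/(23×30 − 16×5.3) = 16/605.2 = 0.02644 per s.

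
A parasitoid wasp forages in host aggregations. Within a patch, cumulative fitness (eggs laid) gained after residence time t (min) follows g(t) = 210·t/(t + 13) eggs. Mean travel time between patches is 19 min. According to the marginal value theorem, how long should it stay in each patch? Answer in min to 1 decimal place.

By the marginal value theorem, leave when the instantaneous gain rate g'(t) equals the habitat-wide average g(t)/(T + t).
g'(t) = 210·13/(t + 13)². Setting 210·13/(t+13)² = 210t/[(t+13)(19+t)] gives 13(19+t) = t(t+13), so t² = 13×19 = 247.
t* = √247 = 15.72 min.

15.7 min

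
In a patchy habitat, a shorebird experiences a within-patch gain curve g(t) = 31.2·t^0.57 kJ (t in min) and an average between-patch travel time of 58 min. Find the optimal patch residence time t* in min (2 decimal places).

76.88 min

Maximise g(t)/(T+t): set derivative to zero → g'(t)(T+t) = g(t).
g'(t) = 0.57·31.2·t^-0.43. Setting 0.57·31.2·t^-0.43 = 31.2·t^0.57/(58+t) gives 0.57(58+t) = t, so 0.43·t = 0.57×58.
t* = 0.57×58/0.43 = 76.88 min.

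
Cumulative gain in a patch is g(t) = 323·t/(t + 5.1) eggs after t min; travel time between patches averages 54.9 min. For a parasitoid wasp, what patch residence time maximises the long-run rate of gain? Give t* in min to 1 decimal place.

16.7 min

By the marginal value theorem, leave when the instantaneous gain rate g'(t) equals the habitat-wide average g(t)/(T + t).
g'(t) = 323·5.1/(t + 5.1)². Setting 323·5.1/(t+5.1)² = 323t/[(t+5.1)(54.9+t)] gives 5.1(54.9+t) = t(t+5.1), so t² = 5.1×54.9 = 280.
t* = √280 = 16.73 min.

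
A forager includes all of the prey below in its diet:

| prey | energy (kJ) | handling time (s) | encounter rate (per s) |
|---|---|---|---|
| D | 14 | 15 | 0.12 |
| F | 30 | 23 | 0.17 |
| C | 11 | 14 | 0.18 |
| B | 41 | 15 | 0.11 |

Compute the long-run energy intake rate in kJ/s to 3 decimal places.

R = Σλ_iE_i / (1 + Σλ_ih_i)
Numerator: 0.12×14 + 0.17×30 + 0.18×11 + 0.11×41 = 13.27
Denominator: 1 + 0.12×15 + 0.17×23 + 0.18×14 + 0.11×15 = 10.88
R = 13.27/10.88 = 1.22 kJ/s

1.220 kJ/s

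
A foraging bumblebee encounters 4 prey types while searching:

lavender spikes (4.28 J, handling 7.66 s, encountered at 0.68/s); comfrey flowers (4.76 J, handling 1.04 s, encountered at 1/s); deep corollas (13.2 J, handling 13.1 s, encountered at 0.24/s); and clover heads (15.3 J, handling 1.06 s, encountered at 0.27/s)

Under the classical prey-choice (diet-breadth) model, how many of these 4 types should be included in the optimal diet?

Profitabilities (E/h, J/s): clover heads 14.4, comfrey flowers 4.58, deep corollas 1.01, lavender spikes 0.559. Add prey in this order while the next type's profitability exceeds the intake rate on those already taken.
Rate on top 1: 3.212. comfrey flowers: 4.58 > 3.212 → include.
Rate on top 2: 3.822. deep corollas: 1.01 < 3.822 → exclude; stop.
Optimal diet: clover heads, comfrey flowers — 2 of 4 types.

2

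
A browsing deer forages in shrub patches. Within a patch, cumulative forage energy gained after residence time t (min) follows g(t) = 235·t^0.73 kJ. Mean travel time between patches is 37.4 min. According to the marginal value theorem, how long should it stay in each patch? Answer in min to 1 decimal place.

101.1 min

Optimal t* satisfies g'(t*) = g(t*)/(T + t*).
g'(t) = 0.73·235·t^-0.27. Setting 0.73·235·t^-0.27 = 235·t^0.73/(37.4+t) gives 0.73(37.4+t) = t, so 0.27·t = 0.73×37.4.
t* = 0.73×37.4/0.27 = 101.1 min.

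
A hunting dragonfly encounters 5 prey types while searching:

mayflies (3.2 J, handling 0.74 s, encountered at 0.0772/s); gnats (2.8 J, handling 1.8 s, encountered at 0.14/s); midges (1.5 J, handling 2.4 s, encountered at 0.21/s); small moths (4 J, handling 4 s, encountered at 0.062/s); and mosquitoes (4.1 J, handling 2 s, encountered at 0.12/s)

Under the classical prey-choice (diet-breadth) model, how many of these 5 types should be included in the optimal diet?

Profitabilities (E/h, J/s): mayflies 4.32, mosquitoes 2.05, gnats 1.56, small moths 1, midges 0.625. Add prey in this order while the next type's profitability exceeds the intake rate on those already taken.
Rate on top 1: 0.2337. mosquitoes: 2.05 > 0.2337 → include.
Rate on top 2: 0.5698. gnats: 1.56 > 0.5698 → include.
Rate on top 3: 0.7301. small moths: 1 > 0.7301 → include.
Rate on top 4: 0.7674. midges: 0.625 < 0.7674 → exclude; stop.
Optimal diet: mayflies, mosquitoes, gnats, small moths — 4 of 5 types.

4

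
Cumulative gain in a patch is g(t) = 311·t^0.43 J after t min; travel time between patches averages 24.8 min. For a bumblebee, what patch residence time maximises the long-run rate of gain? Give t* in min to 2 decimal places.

Optimal t* satisfies g'(t*) = g(t*)/(T + t*).
g'(t) = 0.43·311·t^-0.57. Setting 0.43·311·t^-0.57 = 311·t^0.43/(24.8+t) gives 0.43(24.8+t) = t, so 0.57·t = 0.43×24.8.
t* = 0.43×24.8/0.57 = 18.71 min.

18.71 min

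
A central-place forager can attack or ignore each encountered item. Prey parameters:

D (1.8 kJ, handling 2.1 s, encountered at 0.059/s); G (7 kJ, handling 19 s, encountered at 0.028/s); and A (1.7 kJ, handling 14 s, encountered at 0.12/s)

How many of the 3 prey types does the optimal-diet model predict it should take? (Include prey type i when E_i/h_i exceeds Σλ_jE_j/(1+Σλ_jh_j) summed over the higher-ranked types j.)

E/h in descending order: D 0.857, G 0.368, A 0.121 kJ/s. The optimal diet is the largest prefix of this list for which every included type satisfies E_i/h_i > R on the types above it.
Rate on top 1: 0.09449. G: 0.368 > 0.09449 → include.
Rate on top 2: 0.1825. A: 0.121 < 0.1825 → exclude; stop.
Optimal diet: D, G — 2 of 3 types.

2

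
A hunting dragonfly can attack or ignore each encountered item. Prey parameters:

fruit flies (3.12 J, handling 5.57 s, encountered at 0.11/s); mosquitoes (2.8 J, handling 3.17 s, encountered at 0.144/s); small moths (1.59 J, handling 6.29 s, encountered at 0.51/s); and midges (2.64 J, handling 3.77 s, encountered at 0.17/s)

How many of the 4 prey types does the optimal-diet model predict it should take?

3

E/h in descending order: mosquitoes 0.883, midges 0.7, fruit flies 0.56, small moths 0.253 J/s. The optimal diet is the largest prefix of this list for which every included type satisfies E_i/h_i > R on the types above it.
Rate on top 1: 0.2768. midges: 0.7 > 0.2768 → include.
Rate on top 2: 0.4062. fruit flies: 0.56 > 0.4062 → include.
Rate on top 3: 0.441. small moths: 0.253 < 0.441 → exclude; stop.
Optimal diet: mosquitoes, midges, fruit flies — 3 of 4 types.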